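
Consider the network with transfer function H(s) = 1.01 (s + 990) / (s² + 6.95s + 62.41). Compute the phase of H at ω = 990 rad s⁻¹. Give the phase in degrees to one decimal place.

-134.6°

∠(j990 + 990) = arctan(990/990) = 45.00°
∠[(j990)² + 6.95(j990) + 62.41] = ∠[-9.8004e+05 + j6880.5] = 179.60°
∠H(j990) = 45.00° − 179.60° = -134.60°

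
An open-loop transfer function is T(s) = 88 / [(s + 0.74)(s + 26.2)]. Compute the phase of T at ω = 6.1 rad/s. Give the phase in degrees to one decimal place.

-96.2°

∠(j6.1 + 0.74) = arctan(6.1/0.74) = 83.08°
∠(j6.1 + 26.2) = arctan(6.1/26.2) = 13.11°
∠T(j6.1) = − (83.08° + 13.11°) = -96.19°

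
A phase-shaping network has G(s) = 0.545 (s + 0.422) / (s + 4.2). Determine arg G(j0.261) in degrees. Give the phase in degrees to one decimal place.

28.2 deg

∠(j0.261 + 0.422) = arctan(0.261/0.422) = 31.74°
∠(j0.261 + 4.2) = arctan(0.261/4.2) = 3.56°
∠G(j0.261) = 31.74° − 3.56° = 28.18°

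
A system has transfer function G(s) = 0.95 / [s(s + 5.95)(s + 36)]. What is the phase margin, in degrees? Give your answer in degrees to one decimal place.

Gain crossover: |G(jω)| = 1 at ω ≈ 0.00444 rad/s.
∠G(j0.00444) = −90° − arctan(0.00444/5.95) − arctan(0.00444/36) ≈ -90.05°
PM = 180° + (-90.05°) = 89.95°

90.0 deg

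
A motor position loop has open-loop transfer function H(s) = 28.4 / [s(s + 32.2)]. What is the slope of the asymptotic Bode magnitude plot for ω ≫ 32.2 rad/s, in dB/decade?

-40 dB/decade

With 0 zeros and 2 poles, the high-frequency asymptotic slope is 20 × (0 − 2) = -40 dB/decade.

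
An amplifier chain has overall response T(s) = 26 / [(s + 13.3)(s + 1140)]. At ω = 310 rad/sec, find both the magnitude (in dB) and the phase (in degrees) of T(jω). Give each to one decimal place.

|T| = -83.0 dB, ∠T = -102.8°

|j310 + 13.3| = √(310² + 13.3²) = 310.3
|j310 + 1140| = √(310² + 1140²) = 1181
|T(j310)| = 26 / (310.3 × 1181) = 7.0928e-05
20 log₁₀(7.0928e-05) = -82.98 dB
∠(j310 + 13.3) = arctan(310/13.3) = 87.54°
∠(j310 + 1140) = arctan(310/1140) = 15.21°
∠T(j310) = − (87.54° + 15.21°) = -102.76°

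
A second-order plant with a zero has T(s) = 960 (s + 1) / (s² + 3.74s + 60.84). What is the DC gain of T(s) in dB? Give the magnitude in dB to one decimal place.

24.0 dB

T(0) = 960 × 1 / 60.84 = 15.779
20 log₁₀(15.779) = 23.96 dB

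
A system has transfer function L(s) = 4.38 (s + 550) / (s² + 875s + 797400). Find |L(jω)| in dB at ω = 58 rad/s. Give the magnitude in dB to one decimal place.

-50.3 dB

|j58 + 550| = √(58² + 550²) = 553
|(j58)² + 875(j58) + 797400| = |7.9404e+05 + j50750| = 7.957e+05
|L(j58)| = 4.38 × 553 / 7.957e+05 = 0.0030445
20 log₁₀(0.0030445) = -50.33 dB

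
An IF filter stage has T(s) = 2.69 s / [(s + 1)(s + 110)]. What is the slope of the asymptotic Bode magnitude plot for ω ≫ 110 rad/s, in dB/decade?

-20 dB/decade

With 1 zero and 2 poles, the high-frequency asymptotic slope is 20 × (1 − 2) = -20 dB/decade.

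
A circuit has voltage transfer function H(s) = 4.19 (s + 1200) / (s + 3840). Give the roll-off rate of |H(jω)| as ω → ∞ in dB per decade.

With 1 zero and 1 pole, the high-frequency asymptotic slope is 20 × (1 − 1) = 0 dB/decade.

0 dB/decade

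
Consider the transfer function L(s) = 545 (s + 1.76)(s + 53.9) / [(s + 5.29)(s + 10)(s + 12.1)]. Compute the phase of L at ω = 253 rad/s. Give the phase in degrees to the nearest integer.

∠(j253 + 1.76) = arctan(253/1.76) = 89.60°
∠(j253 + 53.9) = arctan(253/53.9) = 77.97°
∠(j253 + 5.29) = arctan(253/5.29) = 88.80°
∠(j253 + 10) = arctan(253/10) = 87.74°
∠(j253 + 12.1) = arctan(253/12.1) = 87.26°
∠L(j253) = 89.60° + 77.97° − (88.80° + 87.74° + 87.26°) = -96.23°

-96°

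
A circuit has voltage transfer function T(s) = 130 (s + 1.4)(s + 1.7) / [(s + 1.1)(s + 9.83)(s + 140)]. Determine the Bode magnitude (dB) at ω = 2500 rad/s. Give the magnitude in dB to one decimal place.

|j2500 + 1.4| = √(2500² + 1.4²) = 2500
|j2500 + 1.7| = √(2500² + 1.7²) = 2500
|j2500 + 1.1| = √(2500² + 1.1²) = 2500
|j2500 + 9.83| = √(2500² + 9.83²) = 2500
|j2500 + 140| = √(2500² + 140²) = 2504
|T(j2500)| = 130 × 2500 × 2500 / (2500 × 2500 × 2504) = 0.051918
20 log₁₀(0.051918) = -25.69 dB

-25.7 dB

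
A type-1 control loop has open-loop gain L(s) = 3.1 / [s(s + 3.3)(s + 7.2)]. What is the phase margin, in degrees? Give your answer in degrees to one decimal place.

86.7°

Gain crossover: |L(jω)| = 1 at ω ≈ 0.13 rad s⁻¹.
∠L(j0.13) = −90° − arctan(0.13/3.3) − arctan(0.13/7.2) ≈ -93.30°
PM = 180° + (-93.30°) = 86.70°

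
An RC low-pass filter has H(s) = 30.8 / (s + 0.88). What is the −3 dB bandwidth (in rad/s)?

For a single-pole low-pass, the −3 dB point is at the pole: ω = 0.88 rad/s.

0.88 rad/s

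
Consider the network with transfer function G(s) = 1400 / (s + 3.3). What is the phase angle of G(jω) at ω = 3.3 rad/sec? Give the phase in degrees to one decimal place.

∠(j3.3 + 3.3) = arctan(3.3/3.3) = 45.00°
∠G(j3.3) = −45.00° = -45.00°

-45.0°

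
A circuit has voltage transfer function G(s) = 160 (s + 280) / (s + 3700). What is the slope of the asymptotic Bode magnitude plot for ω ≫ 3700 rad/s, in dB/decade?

0 dB/decade

With 1 zero and 1 pole, the high-frequency asymptotic slope is 20 × (1 − 1) = 0 dB/decade.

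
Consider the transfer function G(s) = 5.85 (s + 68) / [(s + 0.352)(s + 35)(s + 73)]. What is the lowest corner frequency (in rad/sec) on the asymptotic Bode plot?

Break frequencies occur at each pole and zero magnitude: 0.352 rad/sec, 35 rad/sec, 68 rad/sec, 73 rad/sec.
The lowest is 0.352 rad/sec.

0.352 rad/sec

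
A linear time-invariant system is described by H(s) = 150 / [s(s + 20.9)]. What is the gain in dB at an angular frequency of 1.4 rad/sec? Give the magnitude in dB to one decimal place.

|j1.4 + 20.9| = √(1.4² + 20.9²) = 20.95
|j1.4| = 1.4
|H(j1.4)| = 150 / (20.95 × 1.4) = 5.115
20 log₁₀(5.115) = 14.18 dB

14.2 dB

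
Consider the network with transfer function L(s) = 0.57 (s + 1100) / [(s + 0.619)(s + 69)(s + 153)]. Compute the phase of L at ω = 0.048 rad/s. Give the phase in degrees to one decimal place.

-4.5 deg

∠(j0.048 + 1100) = arctan(0.048/1100) = 0.00°
∠(j0.048 + 0.619) = arctan(0.048/0.619) = 4.43°
∠(j0.048 + 69) = arctan(0.048/69) = 0.04°
∠(j0.048 + 153) = arctan(0.048/153) = 0.02°
∠L(j0.048) = 0.00° − (4.43° + 0.04° + 0.02°) = -4.49°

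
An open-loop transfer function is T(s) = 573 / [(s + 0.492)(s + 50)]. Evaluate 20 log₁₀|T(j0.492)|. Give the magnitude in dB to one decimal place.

|j0.492 + 0.492| = √(0.492² + 0.492²) = 0.6958
|j0.492 + 50| = √(0.492² + 50²) = 50
|T(j0.492)| = 573 / (0.6958 × 50) = 16.47
20 log₁₀(16.47) = 24.33 dB

24.3 dB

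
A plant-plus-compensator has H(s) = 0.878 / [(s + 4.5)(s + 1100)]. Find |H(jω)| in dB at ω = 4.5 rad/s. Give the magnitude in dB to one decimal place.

-78.0 dB

|j4.5 + 4.5| = √(4.5² + 4.5²) = 6.364
|j4.5 + 1100| = √(4.5² + 1100²) = 1100
|H(j4.5)| = 0.878 / (6.364 × 1100) = 0.00012542
20 log₁₀(0.00012542) = -78.03 dB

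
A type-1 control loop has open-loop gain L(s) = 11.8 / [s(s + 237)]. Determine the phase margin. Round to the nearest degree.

90 deg

Gain crossover: |L(jω)| = 1 at ω ≈ 0.0498 rad/s.
∠L(j0.0498) = −90° − arctan(0.0498/237) ≈ -90.01°
PM = 180° + (-90.01°) = 89.99°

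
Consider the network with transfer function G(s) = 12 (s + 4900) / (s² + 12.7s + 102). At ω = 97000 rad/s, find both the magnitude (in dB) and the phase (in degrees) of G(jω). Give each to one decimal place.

|j97000 + 4900| = √(97000² + 4900²) = 9.712e+04
|(j97000)² + 12.7(j97000) + 102| = |-9.409e+09 + j1.2319e+06| = 9.409e+09
|G(j97000)| = 12 × 9.712e+04 / 9.409e+09 = 0.00012387
20 log₁₀(0.00012387) = -78.14 dB
∠(j97000 + 4900) = arctan(97000/4900) = 87.11°
∠[(j97000)² + 12.7(j97000) + 102] = ∠[-9.409e+09 + j1.2319e+06] = 179.99°
∠G(j97000) = 87.11° − 179.99° = -92.88°

|G| = -78.1 dB, ∠G = -92.9°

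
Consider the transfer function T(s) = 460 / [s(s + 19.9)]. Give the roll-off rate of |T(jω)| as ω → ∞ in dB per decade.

With 0 zeros and 2 poles, the high-frequency asymptotic slope is 20 × (0 − 2) = -40 dB/decade.

-40 dB/decade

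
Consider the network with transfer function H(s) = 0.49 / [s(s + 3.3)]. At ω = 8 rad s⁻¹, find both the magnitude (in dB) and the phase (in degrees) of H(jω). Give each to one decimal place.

|j8 + 3.3| = √(8² + 3.3²) = 8.654
|j8| = 8
|H(j8)| = 0.49 / (8.654 × 8) = 0.0070777
20 log₁₀(0.0070777) = -43.00 dB
∠(j8 + 3.3) = arctan(8/3.3) = 67.58°
∠(j8) = 90.00°
∠H(j8) = − (67.58° + 90.00°) = -157.58°

|H| = -43.0 dB, ∠H = -157.6°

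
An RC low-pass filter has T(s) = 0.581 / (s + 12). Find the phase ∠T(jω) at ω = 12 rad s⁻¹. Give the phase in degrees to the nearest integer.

∠(j12 + 12) = arctan(12/12) = 45.00°
∠T(j12) = −45.00° = -45.00°

-45°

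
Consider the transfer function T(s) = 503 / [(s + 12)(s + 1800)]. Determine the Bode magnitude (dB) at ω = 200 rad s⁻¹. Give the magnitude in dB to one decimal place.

-57.2 dB

|j200 + 12| = √(200² + 12²) = 200.4
|j200 + 1800| = √(200² + 1800²) = 1811
|T(j200)| = 503 / (200.4 × 1811) = 0.0013862
20 log₁₀(0.0013862) = -57.16 dB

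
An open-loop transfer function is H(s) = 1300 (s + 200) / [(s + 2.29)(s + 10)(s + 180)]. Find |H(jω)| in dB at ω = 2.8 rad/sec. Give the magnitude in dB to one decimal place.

31.7 dB

|j2.8 + 200| = √(2.8² + 200²) = 200
|j2.8 + 2.29| = √(2.8² + 2.29²) = 3.617
|j2.8 + 10| = √(2.8² + 10²) = 10.38
|j2.8 + 180| = √(2.8² + 180²) = 180
|H(j2.8)| = 1300 × 200 / (3.617 × 10.38 × 180) = 38.453
20 log₁₀(38.453) = 31.70 dB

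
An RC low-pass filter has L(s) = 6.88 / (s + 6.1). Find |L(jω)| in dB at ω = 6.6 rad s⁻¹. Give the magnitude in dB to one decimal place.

|j6.6 + 6.1| = √(6.6² + 6.1²) = 8.987
|L(j6.6)| = 6.88 / 8.987 = 0.76553
20 log₁₀(0.76553) = -2.32 dB

-2.3 dB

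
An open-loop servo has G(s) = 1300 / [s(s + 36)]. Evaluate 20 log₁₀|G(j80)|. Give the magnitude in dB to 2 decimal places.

-14.65 dB

|j80 + 36| = √(80² + 36²) = 87.73
|j80| = 80
|G(j80)| = 1300 / (87.73 × 80) = 0.18523
20 log₁₀(0.18523) = -14.646 dB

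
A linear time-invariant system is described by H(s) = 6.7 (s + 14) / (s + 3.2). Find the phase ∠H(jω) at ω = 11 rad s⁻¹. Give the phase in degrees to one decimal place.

∠(j11 + 14) = arctan(11/14) = 38.16°
∠(j11 + 3.2) = arctan(11/3.2) = 73.78°
∠H(j11) = 38.16° − 73.78° = -35.62°

-35.6°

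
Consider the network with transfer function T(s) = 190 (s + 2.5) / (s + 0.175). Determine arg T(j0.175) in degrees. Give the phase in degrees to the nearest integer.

-41°

∠(j0.175 + 2.5) = arctan(0.175/2.5) = 4.00°
∠(j0.175 + 0.175) = arctan(0.175/0.175) = 45.00°
∠T(j0.175) = 4.00° − 45.00° = -41.00°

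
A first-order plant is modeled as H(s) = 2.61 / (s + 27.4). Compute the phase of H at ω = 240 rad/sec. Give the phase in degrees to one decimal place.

-83.5°

∠(j240 + 27.4) = arctan(240/27.4) = 83.49°
∠H(j240) = −83.49° = -83.49°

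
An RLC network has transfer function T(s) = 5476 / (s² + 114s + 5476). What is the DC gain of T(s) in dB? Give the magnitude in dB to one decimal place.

0.0 dB

T(0) = 5476 / 5476 = 1
20 log₁₀(1) = 0.00 dB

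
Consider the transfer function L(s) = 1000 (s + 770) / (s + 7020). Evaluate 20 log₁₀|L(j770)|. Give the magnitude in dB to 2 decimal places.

|j770 + 770| = √(770² + 770²) = 1089
|j770 + 7020| = √(770² + 7020²) = 7062
|L(j770)| = 1000 × 1089 / 7062 = 154.2
20 log₁₀(154.2) = 43.761 dB

43.76 dB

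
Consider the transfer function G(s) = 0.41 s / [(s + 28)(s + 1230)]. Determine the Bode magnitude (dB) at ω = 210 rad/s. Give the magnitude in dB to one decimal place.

|j210| = 210
|j210 + 28| = √(210² + 28²) = 211.9
|j210 + 1230| = √(210² + 1230²) = 1248
|G(j210)| = 0.41 × 210 / (211.9 × 1248) = 0.0003257
20 log₁₀(0.0003257) = -69.74 dB

-69.7 dB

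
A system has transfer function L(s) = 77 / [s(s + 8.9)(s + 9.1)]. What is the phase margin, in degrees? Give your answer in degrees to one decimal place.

78.1°

Gain crossover: |L(jω)| = 1 at ω ≈ 0.94 rad/s.
∠L(j0.94) = −90° − arctan(0.94/8.9) − arctan(0.94/9.1) ≈ -101.93°
PM = 180° + (-101.93°) = 78.07°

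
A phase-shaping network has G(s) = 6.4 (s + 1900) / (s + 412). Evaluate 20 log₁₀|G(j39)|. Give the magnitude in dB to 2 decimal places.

29.36 dB

|j39 + 1900| = √(39² + 1900²) = 1900
|j39 + 412| = √(39² + 412²) = 413.8
|G(j39)| = 6.4 × 1900 / 413.8 = 29.389
20 log₁₀(29.389) = 29.364 dB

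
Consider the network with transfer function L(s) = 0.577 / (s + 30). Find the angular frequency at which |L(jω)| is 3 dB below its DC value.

For a single-pole low-pass, the −3 dB point is at the pole: ω = 30 rad/s.

30 rad/s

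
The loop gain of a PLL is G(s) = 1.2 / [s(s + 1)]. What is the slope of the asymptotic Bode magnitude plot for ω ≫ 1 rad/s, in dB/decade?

With 0 zeros and 2 poles, the high-frequency asymptotic slope is 20 × (0 − 2) = -40 dB/decade.

-40 dB/decade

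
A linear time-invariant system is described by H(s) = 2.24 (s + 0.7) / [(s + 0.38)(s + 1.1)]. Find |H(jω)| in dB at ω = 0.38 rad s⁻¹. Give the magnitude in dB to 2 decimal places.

9.11 dB

|j0.38 + 0.7| = √(0.38² + 0.7²) = 0.7965
|j0.38 + 0.38| = √(0.38² + 0.38²) = 0.5374
|j0.38 + 1.1| = √(0.38² + 1.1²) = 1.164
|H(j0.38)| = 2.24 × 0.7965 / (0.5374 × 1.164) = 2.8527
20 log₁₀(2.8527) = 9.105 dB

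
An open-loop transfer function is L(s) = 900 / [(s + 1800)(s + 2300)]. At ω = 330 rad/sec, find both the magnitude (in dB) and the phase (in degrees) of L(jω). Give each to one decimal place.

|j330 + 1800| = √(330² + 1800²) = 1830
|j330 + 2300| = √(330² + 2300²) = 2324
|L(j330)| = 900 / (1830 × 2324) = 0.00021166
20 log₁₀(0.00021166) = -73.49 dB
∠(j330 + 1800) = arctan(330/1800) = 10.39°
∠(j330 + 2300) = arctan(330/2300) = 8.16°
∠L(j330) = − (10.39° + 8.16°) = -18.55°

|L| = -73.5 dB, ∠L = -18.6°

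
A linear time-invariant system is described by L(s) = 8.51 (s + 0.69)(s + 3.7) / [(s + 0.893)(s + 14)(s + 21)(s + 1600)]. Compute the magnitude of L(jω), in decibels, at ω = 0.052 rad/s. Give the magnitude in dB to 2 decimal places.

-85.72 dB

|j0.052 + 0.69| = √(0.052² + 0.69²) = 0.692
|j0.052 + 3.7| = √(0.052² + 3.7²) = 3.7
|j0.052 + 0.893| = √(0.052² + 0.893²) = 0.8945
|j0.052 + 14| = √(0.052² + 14²) = 14
|j0.052 + 21| = √(0.052² + 21²) = 21
|j0.052 + 1600| = √(0.052² + 1600²) = 1600
|L(j0.052)| = 8.51 × 0.692 × 3.7 / (0.8945 × 14 × 21 × 1600) = 5.1784e-05
20 log₁₀(5.1784e-05) = -85.716 dB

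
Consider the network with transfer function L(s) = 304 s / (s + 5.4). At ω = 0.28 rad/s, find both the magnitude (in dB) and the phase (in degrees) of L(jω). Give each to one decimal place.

|L| = 23.9 dB, ∠L = 87.0 deg

|j0.28| = 0.28
|j0.28 + 5.4| = √(0.28² + 5.4²) = 5.407
|L(j0.28)| = 304 × 0.28 / 5.407 = 15.742
20 log₁₀(15.742) = 23.94 dB
∠(j0.28) = 90.00°
∠(j0.28 + 5.4) = arctan(0.28/5.4) = 2.97°
∠L(j0.28) = 90.00° − 2.97° = 87.03°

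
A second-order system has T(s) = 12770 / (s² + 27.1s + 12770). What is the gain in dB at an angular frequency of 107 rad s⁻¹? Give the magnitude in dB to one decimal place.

12.1 dB

|(j107)² + 27.1(j107) + 12770| = |1321 + j2899.7| = 3186
|T(j107)| = 12770 / 3186 = 4.0076
20 log₁₀(4.0076) = 12.06 dB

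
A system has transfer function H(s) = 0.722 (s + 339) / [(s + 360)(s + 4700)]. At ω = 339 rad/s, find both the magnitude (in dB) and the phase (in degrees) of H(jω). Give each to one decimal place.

|j339 + 339| = √(339² + 339²) = 479.4
|j339 + 360| = √(339² + 360²) = 494.5
|j339 + 4700| = √(339² + 4700²) = 4712
|H(j339)| = 0.722 × 479.4 / (494.5 × 4712) = 0.00014855
20 log₁₀(0.00014855) = -76.56 dB
∠(j339 + 339) = arctan(339/339) = 45.00°
∠(j339 + 360) = arctan(339/360) = 43.28°
∠(j339 + 4700) = arctan(339/4700) = 4.13°
∠H(j339) = 45.00° − (43.28° + 4.13°) = -2.40°

|H| = -76.6 dB, ∠H = -2.4°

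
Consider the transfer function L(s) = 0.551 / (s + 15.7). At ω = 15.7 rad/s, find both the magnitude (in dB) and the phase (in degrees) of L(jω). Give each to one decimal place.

|j15.7 + 15.7| = √(15.7² + 15.7²) = 22.2
|L(j15.7)| = 0.551 / 22.2 = 0.024816
20 log₁₀(0.024816) = -32.11 dB
∠(j15.7 + 15.7) = arctan(15.7/15.7) = 45.00°
∠L(j15.7) = −45.00° = -45.00°

|L| = -32.1 dB, ∠L = -45.0 deg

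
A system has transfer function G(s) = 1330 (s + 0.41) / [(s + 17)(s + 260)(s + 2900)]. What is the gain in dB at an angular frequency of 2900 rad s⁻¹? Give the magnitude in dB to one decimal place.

-79.1 dB

|j2900 + 0.41| = √(2900² + 0.41²) = 2900
|j2900 + 17| = √(2900² + 17²) = 2900
|j2900 + 260| = √(2900² + 260²) = 2912
|j2900 + 2900| = √(2900² + 2900²) = 4101
|G(j2900)| = 1330 × 2900 / (2900 × 2912 × 4101) = 0.00011138
20 log₁₀(0.00011138) = -79.06 dB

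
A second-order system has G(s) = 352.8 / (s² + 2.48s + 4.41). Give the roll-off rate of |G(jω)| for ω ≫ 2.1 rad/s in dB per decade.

With 0 zeros and 2 poles, the high-frequency asymptotic slope is 20 × (0 − 2) = -40 dB/decade.

-40 dB/decade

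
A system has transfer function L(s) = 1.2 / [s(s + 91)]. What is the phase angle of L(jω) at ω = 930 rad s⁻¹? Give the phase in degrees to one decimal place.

∠(j930 + 91) = arctan(930/91) = 84.41°
∠(j930) = 90.00°
∠L(j930) = − (84.41° + 90.00°) = -174.41°

-174.4°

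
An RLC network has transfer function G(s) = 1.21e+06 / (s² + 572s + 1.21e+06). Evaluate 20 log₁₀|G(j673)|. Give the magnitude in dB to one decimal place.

|(j673)² + 572(j673) + 1.21e+06| = |7.5707e+05 + j3.8496e+05| = 8.493e+05
|G(j673)| = 1.21e+06 / 8.493e+05 = 1.4247
20 log₁₀(1.4247) = 3.07 dB

3.1 dB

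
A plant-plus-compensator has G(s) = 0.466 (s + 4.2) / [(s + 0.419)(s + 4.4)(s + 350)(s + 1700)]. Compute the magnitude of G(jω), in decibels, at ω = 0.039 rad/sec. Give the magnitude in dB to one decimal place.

-115.0 dB

|j0.039 + 4.2| = √(0.039² + 4.2²) = 4.2
|j0.039 + 0.419| = √(0.039² + 0.419²) = 0.4208
|j0.039 + 4.4| = √(0.039² + 4.4²) = 4.4
|j0.039 + 350| = √(0.039² + 350²) = 350
|j0.039 + 1700| = √(0.039² + 1700²) = 1700
|G(j0.039)| = 0.466 × 4.2 / (0.4208 × 4.4 × 350 × 1700) = 1.7766e-06
20 log₁₀(1.7766e-06) = -115.01 dB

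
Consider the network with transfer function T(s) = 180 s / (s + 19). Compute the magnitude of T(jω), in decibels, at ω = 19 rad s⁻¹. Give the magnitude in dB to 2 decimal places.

42.10 dB

|j19| = 19
|j19 + 19| = √(19² + 19²) = 26.87
|T(j19)| = 180 × 19 / 26.87 = 127.28
20 log₁₀(127.28) = 42.095 dB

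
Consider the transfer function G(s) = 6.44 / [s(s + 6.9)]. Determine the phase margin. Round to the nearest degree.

Gain crossover: |G(jω)| = 1 at ω ≈ 0.925 rad s⁻¹.
∠G(j0.925) = −90° − arctan(0.925/6.9) ≈ -97.64°
PM = 180° + (-97.64°) = 82.36°

82°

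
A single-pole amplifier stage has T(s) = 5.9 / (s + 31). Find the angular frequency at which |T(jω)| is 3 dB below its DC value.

For a single-pole low-pass, the −3 dB point is at the pole: ω = 31 rad/s.

31 rad/s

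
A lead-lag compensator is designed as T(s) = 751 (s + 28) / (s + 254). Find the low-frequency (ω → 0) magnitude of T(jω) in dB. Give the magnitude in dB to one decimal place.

T(0) = 751 × 28 / 254 = 82.787
20 log₁₀(82.787) = 38.36 dB

38.4 dB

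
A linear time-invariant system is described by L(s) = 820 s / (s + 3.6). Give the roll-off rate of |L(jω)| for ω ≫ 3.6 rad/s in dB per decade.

With 1 zero and 1 pole, the high-frequency asymptotic slope is 20 × (1 − 1) = 0 dB/decade.

0 dB/decade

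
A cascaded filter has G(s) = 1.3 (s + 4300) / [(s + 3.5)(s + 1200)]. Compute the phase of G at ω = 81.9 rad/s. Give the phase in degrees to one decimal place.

-90.4 deg

∠(j81.9 + 4300) = arctan(81.9/4300) = 1.09°
∠(j81.9 + 3.5) = arctan(81.9/3.5) = 87.55°
∠(j81.9 + 1200) = arctan(81.9/1200) = 3.90°
∠G(j81.9) = 1.09° − (87.55° + 3.90°) = -90.37°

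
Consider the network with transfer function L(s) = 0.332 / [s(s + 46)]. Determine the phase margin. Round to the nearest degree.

Gain crossover: |L(jω)| = 1 at ω ≈ 0.00722 rad/s.
∠L(j0.00722) = −90° − arctan(0.00722/46) ≈ -90.01°
PM = 180° + (-90.01°) = 89.99°

90°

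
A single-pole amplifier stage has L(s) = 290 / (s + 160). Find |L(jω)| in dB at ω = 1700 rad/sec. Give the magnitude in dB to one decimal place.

|j1700 + 160| = √(1700² + 160²) = 1708
|L(j1700)| = 290 / 1708 = 0.16984
20 log₁₀(0.16984) = -15.40 dB

-15.4 dB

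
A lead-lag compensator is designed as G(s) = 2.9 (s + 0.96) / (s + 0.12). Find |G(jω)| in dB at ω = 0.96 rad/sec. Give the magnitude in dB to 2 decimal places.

|j0.96 + 0.96| = √(0.96² + 0.96²) = 1.358
|j0.96 + 0.12| = √(0.96² + 0.12²) = 0.9675
|G(j0.96)| = 2.9 × 1.358 / 0.9675 = 4.0695
20 log₁₀(4.0695) = 12.191 dB

12.19 dB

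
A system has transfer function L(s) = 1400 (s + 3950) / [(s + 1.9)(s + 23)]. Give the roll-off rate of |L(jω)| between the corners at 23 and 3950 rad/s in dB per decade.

-40 dB/decade

In this band the factors already past their corner are: pole at 1.9, pole at 23; net slope = -40 dB/decade.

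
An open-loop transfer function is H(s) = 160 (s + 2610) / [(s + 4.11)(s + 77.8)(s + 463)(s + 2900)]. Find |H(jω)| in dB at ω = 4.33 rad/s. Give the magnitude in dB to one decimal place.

|j4.33 + 2610| = √(4.33² + 2610²) = 2610
|j4.33 + 4.11| = √(4.33² + 4.11²) = 5.97
|j4.33 + 77.8| = √(4.33² + 77.8²) = 77.92
|j4.33 + 463| = √(4.33² + 463²) = 463
|j4.33 + 2900| = √(4.33² + 2900²) = 2900
|H(j4.33)| = 160 × 2610 / (5.97 × 77.92 × 463 × 2900) = 0.00066855
20 log₁₀(0.00066855) = -63.50 dB

-63.5 dB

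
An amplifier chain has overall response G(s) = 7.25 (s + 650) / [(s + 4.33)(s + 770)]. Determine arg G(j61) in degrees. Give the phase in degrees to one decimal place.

-85.1°

∠(j61 + 650) = arctan(61/650) = 5.36°
∠(j61 + 4.33) = arctan(61/4.33) = 85.94°
∠(j61 + 770) = arctan(61/770) = 4.53°
∠G(j61) = 5.36° − (85.94° + 4.53°) = -85.11°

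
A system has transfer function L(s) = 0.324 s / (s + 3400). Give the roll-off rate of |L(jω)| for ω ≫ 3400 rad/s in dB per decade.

0 dB/decade

With 1 zero and 1 pole, the high-frequency asymptotic slope is 20 × (1 − 1) = 0 dB/decade.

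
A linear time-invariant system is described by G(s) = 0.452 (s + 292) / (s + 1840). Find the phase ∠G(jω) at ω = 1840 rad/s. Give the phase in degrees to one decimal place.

∠(j1840 + 292) = arctan(1840/292) = 80.98°
∠(j1840 + 1840) = arctan(1840/1840) = 45.00°
∠G(j1840) = 80.98° − 45.00° = 35.98°

36.0°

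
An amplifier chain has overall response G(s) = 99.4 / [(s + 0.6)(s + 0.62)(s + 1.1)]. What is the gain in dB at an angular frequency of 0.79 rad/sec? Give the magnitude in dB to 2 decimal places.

|j0.79 + 0.6| = √(0.79² + 0.6²) = 0.992
|j0.79 + 0.62| = √(0.79² + 0.62²) = 1.004
|j0.79 + 1.1| = √(0.79² + 1.1²) = 1.354
|G(j0.79)| = 99.4 / (0.992 × 1.004 × 1.354) = 73.675
20 log₁₀(73.675) = 37.346 dB

37.35 dB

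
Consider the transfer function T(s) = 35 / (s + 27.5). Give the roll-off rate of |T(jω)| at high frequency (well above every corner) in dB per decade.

-20 dB/decade

With 0 zeros and 1 pole, the high-frequency asymptotic slope is 20 × (0 − 1) = -20 dB/decade.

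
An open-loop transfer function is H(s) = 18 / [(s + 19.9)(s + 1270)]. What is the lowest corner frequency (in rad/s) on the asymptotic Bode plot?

19.9 rad/s

Break frequencies occur at each pole and zero magnitude: 19.9 rad/s, 1270 rad/s.
The lowest is 19.9 rad/s.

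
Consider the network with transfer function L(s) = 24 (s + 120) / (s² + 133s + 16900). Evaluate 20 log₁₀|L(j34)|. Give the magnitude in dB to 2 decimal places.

-14.76 dB

|j34 + 120| = √(34² + 120²) = 124.7
|(j34)² + 133(j34) + 16900| = |15744 + j4522| = 1.638e+04
|L(j34)| = 24 × 124.7 / 1.638e+04 = 0.18274
20 log₁₀(0.18274) = -14.763 dB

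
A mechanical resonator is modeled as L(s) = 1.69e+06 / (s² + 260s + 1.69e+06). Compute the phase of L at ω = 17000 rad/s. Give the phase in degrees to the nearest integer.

-179°

∠[(j17000)² + 260(j17000) + 1.69e+06] = ∠[-2.8731e+08 + j4.42e+06] = 179.12°
∠L(j17000) = −179.12° = -179.12°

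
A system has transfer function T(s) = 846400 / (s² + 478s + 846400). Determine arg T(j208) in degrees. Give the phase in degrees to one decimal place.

∠[(j208)² + 478(j208) + 846400] = ∠[8.0314e+05 + j99424] = 7.06°
∠T(j208) = −7.06° = -7.06°

-7.1 deg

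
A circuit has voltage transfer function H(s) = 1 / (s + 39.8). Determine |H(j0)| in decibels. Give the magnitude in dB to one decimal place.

-32.0 dB

H(0) = 1 / 39.8 = 0.025126
20 log₁₀(0.025126) = -32.00 dB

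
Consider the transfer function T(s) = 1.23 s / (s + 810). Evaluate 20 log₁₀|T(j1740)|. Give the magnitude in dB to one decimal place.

|j1740| = 1740
|j1740 + 810| = √(1740² + 810²) = 1919
|T(j1740)| = 1.23 × 1740 / 1919 = 1.1151
20 log₁₀(1.1151) = 0.95 dB

0.9 dB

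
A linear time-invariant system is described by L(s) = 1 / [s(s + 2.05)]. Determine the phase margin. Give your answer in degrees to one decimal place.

76.9°

Gain crossover: |L(jω)| = 1 at ω ≈ 0.475 rad/sec.
∠L(j0.475) = −90° − arctan(0.475/2.05) ≈ -103.05°
PM = 180° + (-103.05°) = 76.95°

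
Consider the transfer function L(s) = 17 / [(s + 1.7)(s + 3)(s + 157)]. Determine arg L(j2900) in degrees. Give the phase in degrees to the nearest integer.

-267°

∠(j2900 + 1.7) = arctan(2900/1.7) = 89.97°
∠(j2900 + 3) = arctan(2900/3) = 89.94°
∠(j2900 + 157) = arctan(2900/157) = 86.90°
∠L(j2900) = − (89.97° + 89.94° + 86.90°) = -266.81°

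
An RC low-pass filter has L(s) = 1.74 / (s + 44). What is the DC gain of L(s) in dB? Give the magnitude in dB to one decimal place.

L(0) = 1.74 / 44 = 0.039545
20 log₁₀(0.039545) = -28.06 dB

-28.1 dB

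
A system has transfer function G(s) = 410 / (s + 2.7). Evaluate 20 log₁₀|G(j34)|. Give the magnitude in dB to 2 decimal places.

21.60 dB

|j34 + 2.7| = √(34² + 2.7²) = 34.11
|G(j34)| = 410 / 34.11 = 12.021
20 log₁₀(12.021) = 21.599 dB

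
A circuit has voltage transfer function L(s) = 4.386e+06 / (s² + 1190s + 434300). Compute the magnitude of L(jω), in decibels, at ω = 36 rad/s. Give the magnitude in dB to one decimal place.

20.1 dB

|(j36)² + 1190(j36) + 434300| = |4.33e+05 + j42840| = 4.351e+05
|L(j36)| = 4.386e+06 / 4.351e+05 = 10.08
20 log₁₀(10.08) = 20.07 dB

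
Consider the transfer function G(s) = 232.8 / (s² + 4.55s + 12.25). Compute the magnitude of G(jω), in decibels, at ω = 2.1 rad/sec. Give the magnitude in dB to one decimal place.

25.5 dB

|(j2.1)² + 4.55(j2.1) + 12.25| = |7.84 + j9.555| = 12.36
|G(j2.1)| = 232.8 / 12.36 = 18.835
20 log₁₀(18.835) = 25.50 dB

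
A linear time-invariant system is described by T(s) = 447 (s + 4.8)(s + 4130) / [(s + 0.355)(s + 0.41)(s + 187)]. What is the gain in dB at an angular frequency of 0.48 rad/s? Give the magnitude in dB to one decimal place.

102.0 dB

|j0.48 + 4.8| = √(0.48² + 4.8²) = 4.824
|j0.48 + 4130| = √(0.48² + 4130²) = 4130
|j0.48 + 0.355| = √(0.48² + 0.355²) = 0.597
|j0.48 + 0.41| = √(0.48² + 0.41²) = 0.6313
|j0.48 + 187| = √(0.48² + 187²) = 187
|T(j0.48)| = 447 × 4.824 × 4130 / (0.597 × 0.6313 × 187) = 1.2636e+05
20 log₁₀(1.2636e+05) = 102.03 dB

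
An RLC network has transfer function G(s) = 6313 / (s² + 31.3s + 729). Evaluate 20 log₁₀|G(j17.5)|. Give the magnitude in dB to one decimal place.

|(j17.5)² + 31.3(j17.5) + 729| = |422.75 + j547.75| = 691.9
|G(j17.5)| = 6313 / 691.9 = 9.1239
20 log₁₀(9.1239) = 19.20 dB

19.2 dB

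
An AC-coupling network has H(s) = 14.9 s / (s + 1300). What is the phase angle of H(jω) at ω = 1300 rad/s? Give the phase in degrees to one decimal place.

∠(j1300) = 90.00°
∠(j1300 + 1300) = arctan(1300/1300) = 45.00°
∠H(j1300) = 90.00° − 45.00° = 45.00°

45.0 deg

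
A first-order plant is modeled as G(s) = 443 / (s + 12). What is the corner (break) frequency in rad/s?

The single real pole at s = −12 gives a corner at ω = 12 rad/s.

12 rad/s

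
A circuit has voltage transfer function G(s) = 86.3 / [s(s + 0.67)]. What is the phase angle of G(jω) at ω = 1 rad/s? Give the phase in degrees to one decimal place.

∠(j1 + 0.67) = arctan(1/0.67) = 56.18°
∠(j1) = 90.00°
∠G(j1) = − (56.18° + 90.00°) = -146.18°

-146.2°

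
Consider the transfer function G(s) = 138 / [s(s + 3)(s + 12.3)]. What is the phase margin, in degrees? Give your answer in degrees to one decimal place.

Gain crossover: |G(jω)| = 1 at ω ≈ 2.71 rad s⁻¹.
∠G(j2.71) = −90° − arctan(2.71/3) − arctan(2.71/12.3) ≈ -144.52°
PM = 180° + (-144.52°) = 35.48°

35.5°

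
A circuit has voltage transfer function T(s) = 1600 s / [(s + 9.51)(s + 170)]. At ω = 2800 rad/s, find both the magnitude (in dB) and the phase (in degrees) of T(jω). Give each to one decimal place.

|j2800| = 2800
|j2800 + 9.51| = √(2800² + 9.51²) = 2800
|j2800 + 170| = √(2800² + 170²) = 2805
|T(j2800)| = 1600 × 2800 / (2800 × 2805) = 0.57037
20 log₁₀(0.57037) = -4.88 dB
∠(j2800) = 90.00°
∠(j2800 + 9.51) = arctan(2800/9.51) = 89.81°
∠(j2800 + 170) = arctan(2800/170) = 86.53°
∠T(j2800) = 90.00° − (89.81° + 86.53°) = -86.33°

|T| = -4.9 dB, ∠T = -86.3 deg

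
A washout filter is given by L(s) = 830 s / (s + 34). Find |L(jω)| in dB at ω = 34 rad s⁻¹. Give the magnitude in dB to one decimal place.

55.4 dB

|j34| = 34
|j34 + 34| = √(34² + 34²) = 48.08
|L(j34)| = 830 × 34 / 48.08 = 586.9
20 log₁₀(586.9) = 55.37 dB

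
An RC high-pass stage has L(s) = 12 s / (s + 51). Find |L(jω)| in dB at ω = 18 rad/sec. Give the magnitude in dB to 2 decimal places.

12.03 dB

|j18| = 18
|j18 + 51| = √(18² + 51²) = 54.08
|L(j18)| = 12 × 18 / 54.08 = 3.9938
20 log₁₀(3.9938) = 12.028 dB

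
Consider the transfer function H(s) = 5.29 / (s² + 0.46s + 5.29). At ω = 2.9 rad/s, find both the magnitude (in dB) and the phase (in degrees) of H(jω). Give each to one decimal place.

|(j2.9)² + 0.46(j2.9) + 5.29| = |-3.12 + j1.334| = 3.393
|H(j2.9)| = 5.29 / 3.393 = 1.559
20 log₁₀(1.559) = 3.86 dB
∠[(j2.9)² + 0.46(j2.9) + 5.29] = ∠[-3.12 + j1.334] = 156.85°
∠H(j2.9) = −156.85° = -156.85°

|H| = 3.9 dB, ∠H = -156.9°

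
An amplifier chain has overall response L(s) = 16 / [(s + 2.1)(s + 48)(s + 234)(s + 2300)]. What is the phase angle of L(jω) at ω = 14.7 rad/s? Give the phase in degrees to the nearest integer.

∠(j14.7 + 2.1) = arctan(14.7/2.1) = 81.87°
∠(j14.7 + 48) = arctan(14.7/48) = 17.03°
∠(j14.7 + 234) = arctan(14.7/234) = 3.59°
∠(j14.7 + 2300) = arctan(14.7/2300) = 0.37°
∠L(j14.7) = − (81.87° + 17.03° + 3.59° + 0.37°) = -102.86°

-103°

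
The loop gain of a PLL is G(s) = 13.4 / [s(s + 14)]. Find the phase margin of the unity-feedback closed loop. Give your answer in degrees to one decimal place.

Gain crossover: |G(jω)| = 1 at ω ≈ 0.955 rad s⁻¹.
∠G(j0.955) = −90° − arctan(0.955/14) ≈ -93.90°
PM = 180° + (-93.90°) = 86.10°

86.1°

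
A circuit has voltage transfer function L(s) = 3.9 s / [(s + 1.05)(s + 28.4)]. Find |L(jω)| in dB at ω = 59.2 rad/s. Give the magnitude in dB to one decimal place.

|j59.2| = 59.2
|j59.2 + 1.05| = √(59.2² + 1.05²) = 59.21
|j59.2 + 28.4| = √(59.2² + 28.4²) = 65.66
|L(j59.2)| = 3.9 × 59.2 / (59.21 × 65.66) = 0.059388
20 log₁₀(0.059388) = -24.53 dB

-24.5 dB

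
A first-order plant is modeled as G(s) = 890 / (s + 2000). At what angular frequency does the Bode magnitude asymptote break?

2000 rad/sec

The single real pole at s = −2000 gives a corner at ω = 2000 rad/sec.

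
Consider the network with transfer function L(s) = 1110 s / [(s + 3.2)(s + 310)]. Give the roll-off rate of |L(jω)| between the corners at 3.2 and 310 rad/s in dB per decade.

0 dB/decade

In this band the factors already past their corner are: 1 differentiator zero, pole at 3.2; net slope = 0 dB/decade.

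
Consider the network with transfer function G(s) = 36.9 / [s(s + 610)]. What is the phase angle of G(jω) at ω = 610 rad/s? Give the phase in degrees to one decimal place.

-135.0°

∠(j610 + 610) = arctan(610/610) = 45.00°
∠(j610) = 90.00°
∠G(j610) = − (45.00° + 90.00°) = -135.00°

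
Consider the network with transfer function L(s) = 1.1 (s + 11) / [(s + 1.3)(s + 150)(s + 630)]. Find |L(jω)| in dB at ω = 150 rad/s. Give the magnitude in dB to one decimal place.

|j150 + 11| = √(150² + 11²) = 150.4
|j150 + 1.3| = √(150² + 1.3²) = 150
|j150 + 150| = √(150² + 150²) = 212.1
|j150 + 630| = √(150² + 630²) = 647.6
|L(j150)| = 1.1 × 150.4 / (150 × 212.1 × 647.6) = 8.0282e-06
20 log₁₀(8.0282e-06) = -101.91 dB

-101.9 dB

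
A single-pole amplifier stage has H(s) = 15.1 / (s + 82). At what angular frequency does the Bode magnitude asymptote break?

82 rad/s

The single real pole at s = −82 gives a corner at ω = 82 rad/s.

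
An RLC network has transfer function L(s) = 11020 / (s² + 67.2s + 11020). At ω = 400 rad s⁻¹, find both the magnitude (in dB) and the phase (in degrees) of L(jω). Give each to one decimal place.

|L| = -22.8 dB, ∠L = -169.8°

|(j400)² + 67.2(j400) + 11020| = |-1.4898e+05 + j26880| = 1.514e+05
|L(j400)| = 11020 / 1.514e+05 = 0.072794
20 log₁₀(0.072794) = -22.76 dB
∠[(j400)² + 67.2(j400) + 11020] = ∠[-1.4898e+05 + j26880] = 169.77°
∠L(j400) = −169.77° = -169.77°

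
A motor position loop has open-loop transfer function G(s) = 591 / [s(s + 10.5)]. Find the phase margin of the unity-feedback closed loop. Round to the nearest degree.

Gain crossover: |G(jω)| = 1 at ω ≈ 23.2 rad/sec.
∠G(j23.2) = −90° − arctan(23.2/10.5) ≈ -155.65°
PM = 180° + (-155.65°) = 24.35°

24°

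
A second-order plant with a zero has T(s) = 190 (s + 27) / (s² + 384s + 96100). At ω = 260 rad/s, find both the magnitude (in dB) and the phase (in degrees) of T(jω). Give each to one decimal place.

|T| = -6.4 dB, ∠T = 10.0 deg

|j260 + 27| = √(260² + 27²) = 261.4
|(j260)² + 384(j260) + 96100| = |28500 + j99840| = 1.038e+05
|T(j260)| = 190 × 261.4 / 1.038e+05 = 0.47834
20 log₁₀(0.47834) = -6.41 dB
∠(j260 + 27) = arctan(260/27) = 84.07°
∠[(j260)² + 384(j260) + 96100] = ∠[28500 + j99840] = 74.07°
∠T(j260) = 84.07° − 74.07° = 10.00°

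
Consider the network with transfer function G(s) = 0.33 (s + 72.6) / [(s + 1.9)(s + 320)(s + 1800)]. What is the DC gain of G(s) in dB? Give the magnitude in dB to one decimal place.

-93.2 dB

G(0) = 0.33 × 72.6 / (1.9 × 320 × 1800) = 2.1891e-05
20 log₁₀(2.1891e-05) = -93.19 dB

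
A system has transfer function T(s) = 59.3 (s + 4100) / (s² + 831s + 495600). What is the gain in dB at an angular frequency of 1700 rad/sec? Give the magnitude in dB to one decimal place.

|j1700 + 4100| = √(1700² + 4100²) = 4438
|(j1700)² + 831(j1700) + 495600| = |-2.3944e+06 + j1.4127e+06| = 2.78e+06
|T(j1700)| = 59.3 × 4438 / 2.78e+06 = 0.094674
20 log₁₀(0.094674) = -20.48 dB

-20.5 dB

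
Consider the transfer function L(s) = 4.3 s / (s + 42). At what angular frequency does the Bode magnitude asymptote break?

42 rad s⁻¹

The single real pole at s = −42 gives a corner at ω = 42 rad s⁻¹.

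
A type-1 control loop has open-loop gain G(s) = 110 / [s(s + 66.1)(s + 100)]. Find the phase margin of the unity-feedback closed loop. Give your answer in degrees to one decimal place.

Gain crossover: |G(jω)| = 1 at ω ≈ 0.0166 rad/sec.
∠G(j0.0166) = −90° − arctan(0.0166/66.1) − arctan(0.0166/100) ≈ -90.02°
PM = 180° + (-90.02°) = 89.98°

90.0°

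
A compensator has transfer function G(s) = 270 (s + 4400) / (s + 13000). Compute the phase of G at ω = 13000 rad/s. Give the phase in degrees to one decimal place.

26.3 deg

∠(j13000 + 4400) = arctan(13000/4400) = 71.30°
∠(j13000 + 13000) = arctan(13000/13000) = 45.00°
∠G(j13000) = 71.30° − 45.00° = 26.30°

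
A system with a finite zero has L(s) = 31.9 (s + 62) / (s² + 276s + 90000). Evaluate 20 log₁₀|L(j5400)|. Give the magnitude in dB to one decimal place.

|j5400 + 62| = √(5400² + 62²) = 5400
|(j5400)² + 276(j5400) + 90000| = |-2.907e+07 + j1.4904e+06| = 2.911e+07
|L(j5400)| = 31.9 × 5400 / 2.911e+07 = 0.0059183
20 log₁₀(0.0059183) = -44.56 dB

-44.6 dB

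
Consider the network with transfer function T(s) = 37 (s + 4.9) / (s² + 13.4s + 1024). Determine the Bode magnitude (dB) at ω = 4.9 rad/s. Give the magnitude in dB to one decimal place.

-11.8 dB

|j4.9 + 4.9| = √(4.9² + 4.9²) = 6.93
|(j4.9)² + 13.4(j4.9) + 1024| = |999.99 + j65.66| = 1002
|T(j4.9)| = 37 × 6.93 / 1002 = 0.25585
20 log₁₀(0.25585) = -11.84 dB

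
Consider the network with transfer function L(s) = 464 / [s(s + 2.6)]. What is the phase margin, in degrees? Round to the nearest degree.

Gain crossover: |L(jω)| = 1 at ω ≈ 21.5 rad s⁻¹.
∠L(j21.5) = −90° − arctan(21.5/2.6) ≈ -173.09°
PM = 180° + (-173.09°) = 6.91°

7 deg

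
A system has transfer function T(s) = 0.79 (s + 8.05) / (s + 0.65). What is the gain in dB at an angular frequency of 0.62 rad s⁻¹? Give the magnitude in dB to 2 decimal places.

|j0.62 + 8.05| = √(0.62² + 8.05²) = 8.074
|j0.62 + 0.65| = √(0.62² + 0.65²) = 0.8983
|T(j0.62)| = 0.79 × 8.074 / 0.8983 = 7.1006
20 log₁₀(7.1006) = 17.026 dB

17.03 dB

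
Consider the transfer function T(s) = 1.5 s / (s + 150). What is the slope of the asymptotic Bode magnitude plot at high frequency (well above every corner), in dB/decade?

0 dB/decade

With 1 zero and 1 pole, the high-frequency asymptotic slope is 20 × (1 − 1) = 0 dB/decade.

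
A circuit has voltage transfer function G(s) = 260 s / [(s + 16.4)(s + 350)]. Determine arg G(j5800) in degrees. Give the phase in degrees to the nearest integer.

-86°

∠(j5800) = 90.00°
∠(j5800 + 16.4) = arctan(5800/16.4) = 89.84°
∠(j5800 + 350) = arctan(5800/350) = 86.55°
∠G(j5800) = 90.00° − (89.84° + 86.55°) = -86.38°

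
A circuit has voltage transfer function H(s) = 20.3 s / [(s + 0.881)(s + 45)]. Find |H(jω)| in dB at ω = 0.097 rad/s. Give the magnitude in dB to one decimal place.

-26.1 dB

|j0.097| = 0.097
|j0.097 + 0.881| = √(0.097² + 0.881²) = 0.8863
|j0.097 + 45| = √(0.097² + 45²) = 45
|H(j0.097)| = 20.3 × 0.097 / (0.8863 × 45) = 0.04937
20 log₁₀(0.04937) = -26.13 dB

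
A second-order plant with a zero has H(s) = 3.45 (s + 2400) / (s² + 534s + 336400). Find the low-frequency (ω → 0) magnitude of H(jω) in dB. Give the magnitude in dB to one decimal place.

-32.2 dB

H(0) = 3.45 × 2400 / 336400 = 0.024614
20 log₁₀(0.024614) = -32.18 dB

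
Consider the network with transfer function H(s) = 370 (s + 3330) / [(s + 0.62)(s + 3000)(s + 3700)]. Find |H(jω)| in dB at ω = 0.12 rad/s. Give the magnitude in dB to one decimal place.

|j0.12 + 3330| = √(0.12² + 3330²) = 3330
|j0.12 + 0.62| = √(0.12² + 0.62²) = 0.6315
|j0.12 + 3000| = √(0.12² + 3000²) = 3000
|j0.12 + 3700| = √(0.12² + 3700²) = 3700
|H(j0.12)| = 370 × 3330 / (0.6315 × 3000 × 3700) = 0.17577
20 log₁₀(0.17577) = -15.10 dB

-15.1 dB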